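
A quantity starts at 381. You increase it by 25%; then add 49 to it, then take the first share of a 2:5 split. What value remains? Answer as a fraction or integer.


Start with 381.
Step 1: Increase by 25%: 381 * 125/100 = 1905/4
Step 2: Add 49: 1905/4+49=2101/4; split 2:5 first = 2101/4*2/7 = 2101/14
Final result = 2101/14

2101/14


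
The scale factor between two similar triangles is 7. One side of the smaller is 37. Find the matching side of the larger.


Similar triangles have proportional sides
Scale factor = 7
Smaller side = 37
Corresponding larger side = 37 * 7
= 259

259


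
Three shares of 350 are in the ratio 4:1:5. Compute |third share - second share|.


Total parts = 4 + 1 + 5 = 10
Value per part = 350 / 10 = 35
Shares: 4*35=140, 1*35=35, 5*35=175
Third share = 175, second share = 35
Difference = |175 - 35| = 140

140


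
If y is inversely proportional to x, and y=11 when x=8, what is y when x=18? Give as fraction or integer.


Inverse proportion: y = k/x
Find k: k = 8 * 11 = 88
Compute y at x=18: y = 88/18
y = 44/9

44/9


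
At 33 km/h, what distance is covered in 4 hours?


Using distance = speed * time
Speed = 33 km/h
Time = 4 hours
Distance = 33 * 4
= 132 km

132


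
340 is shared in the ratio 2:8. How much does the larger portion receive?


Total parts = 2 + 8 = 10
Value per part = 340 / 10 = 34
First share = 2 * 34 = 68
Second share = 8 * 34 = 272
Larger share = 272

272


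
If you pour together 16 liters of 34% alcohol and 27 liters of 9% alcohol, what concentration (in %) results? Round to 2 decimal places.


Solute in mixture 1 = 34% of 16 L = 16*34/100 = 136/25 L
Solute in mixture 2 = 9% of 27 L = 27*9/100 = 243/100 L
Total solute = 136/25 + 243/100 = 787/100 L
Total volume = 16 + 27 = 43 L
Final concentration = 787/100/43 * 100 = 18.30%

18.30


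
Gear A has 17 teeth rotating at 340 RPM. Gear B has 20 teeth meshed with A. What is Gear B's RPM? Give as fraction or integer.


Gear ratio: teeth_A * RPM_A = teeth_B * RPM_B
17 * 340 = 20 * RPM_B
5780 = 20 * RPM_B
RPM_B = 5780 / 20
RPM_B = 289

289


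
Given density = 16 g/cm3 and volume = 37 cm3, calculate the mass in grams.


Using mass = density * volume
Density = 16 g/cm3
Volume = 37 cm3
Mass = 16 * 37
= 592 g

592


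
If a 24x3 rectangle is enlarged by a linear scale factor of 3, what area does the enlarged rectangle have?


Original dimensions: 24 x 3
Enlargement factor = 3
New width = 24 * 3 = 72
New height = 3 * 3 = 9
New area = 72 * 9 = 648

648


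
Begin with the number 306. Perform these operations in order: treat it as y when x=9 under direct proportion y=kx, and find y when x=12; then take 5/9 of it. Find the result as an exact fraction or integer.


Start with 306.
Step 1: Direct prop: k = (306)/9; new y = k*12 = 306*12/9 = 408
Step 2: Take 5/9: 408 * 5/9 = 680/3
Final result = 680/3

680/3


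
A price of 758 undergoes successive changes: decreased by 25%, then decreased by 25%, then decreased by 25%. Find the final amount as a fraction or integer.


Start: 758
Step 1: decrease by 25% => multiply by 75/100
  758 * 75/100 = 1137/2
Step 2: decrease by 25% => multiply by 75/100
  1137/2 * 75/100 = 3411/8
Step 3: decrease by 25% => multiply by 75/100
  3411/8 * 75/100 = 10233/32
Final value = 10233/32

10233/32


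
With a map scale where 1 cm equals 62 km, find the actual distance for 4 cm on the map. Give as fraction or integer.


Map scale: 1 cm = 62 km
Measured distance on map = 4 cm
Set up proportion: 4 * 62 / 1
= 248 / 1
= 248 km

248


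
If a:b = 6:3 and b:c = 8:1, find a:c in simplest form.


Given a:b = 6:3 and b:c = 8:1
Make b consistent. Multiply first ratio by 8: a:b = 48:24
Multiply second ratio by 3: b:c = 24:3
Now b = 24 in both, so a:b:c = 48:24:3
Therefore a:c = 48:3
Simplify by GCD: a:c = 16:1

16:1


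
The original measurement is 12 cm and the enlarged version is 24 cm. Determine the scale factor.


Original length = 12 cm
Scaled length = 24 cm
Scale factor = 24 / 12
= 2

2


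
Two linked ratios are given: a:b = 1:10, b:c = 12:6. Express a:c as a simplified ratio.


Given a:b = 1:10 and b:c = 12:6
Make b consistent. Multiply first ratio by 12: a:b = 12:120
Multiply second ratio by 10: b:c = 120:60
Now b = 120 in both, so a:b:c = 12:120:60
Therefore a:c = 12:60
Simplify by GCD: a:c = 1:5

1:5


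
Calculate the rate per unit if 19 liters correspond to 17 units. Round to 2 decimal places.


Total liters = 19
Number of units = 17
Unit rate = 19 / 17
= 1.12 liters per unit

1.12


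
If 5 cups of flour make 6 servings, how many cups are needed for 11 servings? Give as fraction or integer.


Original: 5 cups for 6 servings
Target servings = 11
Scaling factor = 11/6
New amount = 5 * 11/6
= 55/6
= 55/6 cups

55/6


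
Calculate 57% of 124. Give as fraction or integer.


Compute 57% of 124
Convert percentage: 57% = 57/100
Multiply: 124 * 57/100
= 7068/100
= 1767/25

1767/25


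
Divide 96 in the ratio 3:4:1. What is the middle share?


Ratio = 3:4:1
Total parts = 3 + 4 + 1 = 8
Value per part = 96 / 8 = 12
First share = 3 * 12 = 36
Middle share = 4 * 12 = 48
Third share = 1 * 12 = 12

48


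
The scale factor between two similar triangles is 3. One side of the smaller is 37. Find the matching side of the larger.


Similar triangles have proportional sides
Scale factor = 3
Smaller side = 37
Corresponding larger side = 37 * 3
= 111

111


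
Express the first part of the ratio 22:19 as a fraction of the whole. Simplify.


Total parts = 22 + 19 = 41
First part fraction = 22/41
Simplify: 22/41 = 22/41

22/41


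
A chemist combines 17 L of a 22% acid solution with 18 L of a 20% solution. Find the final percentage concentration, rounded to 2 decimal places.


Solute in mixture 1 = 22% of 17 L = 17*22/100 = 187/50 L
Solute in mixture 2 = 20% of 18 L = 18*20/100 = 18/5 L
Total solute = 187/50 + 18/5 = 367/50 L
Total volume = 17 + 18 = 35 L
Final concentration = 367/50/35 * 100 = 20.97%

20.97


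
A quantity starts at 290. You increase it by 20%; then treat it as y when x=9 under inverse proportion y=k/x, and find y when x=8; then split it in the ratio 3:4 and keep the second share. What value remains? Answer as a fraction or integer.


Start with 290.
Step 1: Increase by 20%: 290 * 120/100 = 348
Step 2: Inverse prop: k = (348)*9; new y = k/8 = 348*9/8 = 783/2
Step 3: Split 3:4, second share = 783/2 * 4/7 = 1566/7
Final result = 1566/7

1566/7


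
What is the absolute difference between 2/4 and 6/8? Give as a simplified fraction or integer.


Simplify: 2/4 = 1/2 and 6/8 = 3/4
Find common denominator: LCD = 4
Convert: 2/4 and 3/4
Difference = |2 - 3|/4 = 1/4
Simplified = 1/4

1/4


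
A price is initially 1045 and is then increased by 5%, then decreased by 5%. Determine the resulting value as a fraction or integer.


Start: 1045
Step 1: increase by 5% => multiply by 105/100
  1045 * 105/100 = 4389/4
Step 2: decrease by 5% => multiply by 95/100
  4389/4 * 95/100 = 83391/80
Final value = 83391/80

83391/80


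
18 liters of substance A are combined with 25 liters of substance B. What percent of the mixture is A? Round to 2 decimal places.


Volume of A = 18 L
Volume of B = 25 L
Total volume = 18 + 25 = 43 L
Percentage of A = (18/43) * 100
= 41.86%

41.86


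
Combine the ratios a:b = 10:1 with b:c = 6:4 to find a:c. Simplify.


Given a:b = 10:1 and b:c = 6:4
Make b consistent. Multiply first ratio by 6: a:b = 60:6
Multiply second ratio by 1: b:c = 6:4
Now b = 6 in both, so a:b:c = 60:6:4
Therefore a:c = 60:4
Simplify by GCD: a:c = 15:1

15:1


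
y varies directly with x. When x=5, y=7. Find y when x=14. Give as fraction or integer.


Direct proportion: y = kx
Find k: k = 7/5 = 7/5
Compute y at x=14: y = 7/5 * 14
y = 98/5

98/5


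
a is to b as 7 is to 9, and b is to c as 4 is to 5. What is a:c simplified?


Given a:b = 7:9 and b:c = 4:5
Make b consistent. Multiply first ratio by 4: a:b = 28:36
Multiply second ratio by 9: b:c = 36:45
Now b = 36 in both, so a:b:c = 28:36:45
Therefore a:c = 28:45
Simplify by GCD: a:c = 28:45

28:45


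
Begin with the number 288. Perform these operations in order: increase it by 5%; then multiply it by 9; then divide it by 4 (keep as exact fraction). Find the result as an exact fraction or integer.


Start with 288.
Step 1: Increase by 5%: 288 * 105/100 = 1512/5
Step 2: Multiply by 9: 1512/5 * 9 = 13608/5
Step 3: Divide by 4: 13608/5 / 4 = 3402/5
Final result = 3402/5

3402/5


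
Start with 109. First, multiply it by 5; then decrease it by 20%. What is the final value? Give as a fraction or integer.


Start with 109.
Step 1: Multiply by 5: 109 * 5 = 545
Step 2: Decrease by 20%: 545 * 80/100 = 436
Final result = 436

436


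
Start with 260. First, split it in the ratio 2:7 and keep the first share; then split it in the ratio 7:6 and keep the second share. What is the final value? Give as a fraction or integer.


Start with 260.
Step 1: Split 2:7, first share = 260 * 2/9 = 520/9
Step 2: Split 7:6, second share = 520/9 * 6/13 = 80/3
Final result = 80/3

80/3


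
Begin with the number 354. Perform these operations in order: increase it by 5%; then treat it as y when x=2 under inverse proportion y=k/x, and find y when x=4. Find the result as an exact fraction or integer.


Start with 354.
Step 1: Increase by 5%: 354 * 105/100 = 3717/10
Step 2: Inverse prop: k = (3717/10)*2; new y = k/4 = 3717/10*2/4 = 3717/20
Final result = 3717/20

3717/20


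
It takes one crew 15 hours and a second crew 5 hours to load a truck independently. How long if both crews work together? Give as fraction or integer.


Rate of A = 1/15 job per hour
Rate of B = 1/5 job per hour
Combined rate = 1/15 + 1/5
Find common denominator: (5 + 15)/(15*5) = 20/75
Combined rate = 4/15 job per hour
Time together = 1 / (4/15) = 15/4 hours

15/4


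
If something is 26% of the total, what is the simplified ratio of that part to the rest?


Part = 26%, Remainder = 74%
Ratio = 26:74
GCD(26, 74) = 2
Simplify: 13:37 = 13:37

13:37


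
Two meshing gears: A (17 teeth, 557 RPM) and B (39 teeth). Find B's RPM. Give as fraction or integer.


Gear ratio: teeth_A * RPM_A = teeth_B * RPM_B
17 * 557 = 39 * RPM_B
9469 = 39 * RPM_B
RPM_B = 9469 / 39
RPM_B = 9469/39

9469/39


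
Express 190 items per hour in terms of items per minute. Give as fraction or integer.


Converting from per hour to per minute
Rate = 190 items per hour
Divide by 60: 190/60
= 19/6 items per minute

19/6


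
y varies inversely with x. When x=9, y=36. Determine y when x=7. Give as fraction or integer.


Inverse proportion: y = k/x
Find k: k = 9 * 36 = 324
Compute y at x=7: y = 324/7
y = 324/7

324/7


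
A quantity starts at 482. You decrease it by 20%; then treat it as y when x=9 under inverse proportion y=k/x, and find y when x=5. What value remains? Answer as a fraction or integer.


Start with 482.
Step 1: Decrease by 20%: 482 * 80/100 = 1928/5
Step 2: Inverse prop: k = (1928/5)*9; new y = k/5 = 1928/5*9/5 = 17352/25
Final result = 17352/25

17352/25


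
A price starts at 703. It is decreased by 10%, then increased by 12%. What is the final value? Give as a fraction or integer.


Start: 703
Step 1: decrease by 10% => multiply by 90/100
  703 * 90/100 = 6327/10
Step 2: increase by 12% => multiply by 112/100
  6327/10 * 112/100 = 88578/125
Final value = 88578/125

88578/125


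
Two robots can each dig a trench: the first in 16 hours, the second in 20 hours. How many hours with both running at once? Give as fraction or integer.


Rate of A = 1/16 job per hour
Rate of B = 1/20 job per hour
Combined rate = 1/16 + 1/20
Find common denominator: (20 + 16)/(16*20) = 36/320
Combined rate = 9/80 job per hour
Time together = 1 / (9/80) = 80/9 hours

80/9


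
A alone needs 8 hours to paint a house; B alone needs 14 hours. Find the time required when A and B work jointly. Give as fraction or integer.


Rate of A = 1/8 job per hour
Rate of B = 1/14 job per hour
Combined rate = 1/8 + 1/14
Find common denominator: (14 + 8)/(8*14) = 22/112
Combined rate = 11/56 job per hour
Time together = 1 / (11/56) = 56/11 hours

56/11


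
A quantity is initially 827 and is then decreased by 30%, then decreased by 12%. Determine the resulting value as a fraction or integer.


Start: 827
Step 1: decrease by 30% => multiply by 70/100
  827 * 70/100 = 5789/10
Step 2: decrease by 12% => multiply by 88/100
  5789/10 * 88/100 = 63679/125
Final value = 63679/125

63679/125


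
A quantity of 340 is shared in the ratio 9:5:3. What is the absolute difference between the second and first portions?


Total parts = 9 + 5 + 3 = 17
Value per part = 340 / 17 = 20
Shares: 9*20=180, 5*20=100, 3*20=60
Second share = 100, first share = 180
Difference = |100 - 180| = 80

80


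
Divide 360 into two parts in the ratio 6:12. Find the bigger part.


Total parts = 6 + 12 = 18
Value per part = 360 / 18 = 20
First share = 6 * 20 = 120
Second share = 12 * 20 = 240
Larger share = 240

240


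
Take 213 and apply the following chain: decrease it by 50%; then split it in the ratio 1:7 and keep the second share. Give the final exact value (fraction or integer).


Start with 213.
Step 1: Decrease by 50%: 213 * 50/100 = 213/2
Step 2: Split 1:7, second share = 213/2 * 7/8 = 1491/16
Final result = 1491/16

1491/16


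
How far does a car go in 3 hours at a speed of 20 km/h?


Using distance = speed * time
Speed = 20 km/h
Time = 3 hours
Distance = 20 * 3
= 60 km

60


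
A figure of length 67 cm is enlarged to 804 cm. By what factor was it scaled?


Original length = 67 cm
Scaled length = 804 cm
Scale factor = 804 / 67
= 12

12


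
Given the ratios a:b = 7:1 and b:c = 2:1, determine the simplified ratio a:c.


Given a:b = 7:1 and b:c = 2:1
Make b consistent. Multiply first ratio by 2: a:b = 14:2
Multiply second ratio by 1: b:c = 2:1
Now b = 2 in both, so a:b:c = 14:2:1
Therefore a:c = 14:1
Simplify by GCD: a:c = 14:1

14:1


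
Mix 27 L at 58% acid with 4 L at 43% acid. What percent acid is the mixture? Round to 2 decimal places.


Solute in mixture 1 = 58% of 27 L = 27*58/100 = 783/50 L
Solute in mixture 2 = 43% of 4 L = 4*43/100 = 43/25 L
Total solute = 783/50 + 43/25 = 869/50 L
Total volume = 27 + 4 = 31 L
Final concentration = 869/50/31 * 100 = 56.06%

56.06


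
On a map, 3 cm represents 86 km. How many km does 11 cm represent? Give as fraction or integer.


Map scale: 3 cm = 86 km
Measured distance on map = 11 cm
Set up proportion: 11 * 86 / 3
= 946 / 3
= 946/3 km

946/3


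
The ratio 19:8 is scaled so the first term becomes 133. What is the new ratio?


Original ratio: 19:8
First term target: 133
Scale factor = 133 / 19 = 7
Multiply second term: 8 * 7 = 56
Equivalent ratio = 133:56

133:56


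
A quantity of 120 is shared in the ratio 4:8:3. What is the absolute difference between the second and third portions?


Total parts = 4 + 8 + 3 = 15
Value per part = 120 / 15 = 8
Shares: 4*8=32, 8*8=64, 3*8=24
Second share = 64, third share = 24
Difference = |64 - 24| = 40

40


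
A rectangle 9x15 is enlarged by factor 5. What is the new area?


Original dimensions: 9 x 15
Enlargement factor = 5
New width = 9 * 5 = 45
New height = 15 * 5 = 75
New area = 45 * 75 = 3375

3375


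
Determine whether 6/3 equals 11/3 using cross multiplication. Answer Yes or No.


Cross multiply to check 6/3 = 11/3
Left cross product: 6 * 3 = 18
Right cross product: 3 * 11 = 33
18 != 33
Not equal, so proportions differ => No

No


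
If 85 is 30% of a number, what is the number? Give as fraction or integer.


Given: 85 is 30% of the whole
Set up: 85 = 30/100 * whole
whole = 85 * 100 / 30
whole = 8500 / 30
whole = 850/3

850/3


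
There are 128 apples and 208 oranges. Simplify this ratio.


Find GCD(128, 208)
GCD = 16
Divide both by 16: 128/16 = 8, 208/16 = 13
Simplified ratio = 8:13

8:13


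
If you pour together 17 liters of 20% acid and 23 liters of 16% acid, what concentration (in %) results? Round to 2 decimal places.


Solute in mixture 1 = 20% of 17 L = 17*20/100 = 17/5 L
Solute in mixture 2 = 16% of 23 L = 23*16/100 = 92/25 L
Total solute = 17/5 + 92/25 = 177/25 L
Total volume = 17 + 23 = 40 L
Final concentration = 177/25/40 * 100 = 17.70%

17.70


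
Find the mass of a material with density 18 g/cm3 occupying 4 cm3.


Using mass = density * volume
Density = 18 g/cm3
Volume = 4 cm3
Mass = 18 * 4
= 72 g

72


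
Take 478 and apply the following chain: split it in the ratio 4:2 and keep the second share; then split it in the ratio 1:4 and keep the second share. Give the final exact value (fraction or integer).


Start with 478.
Step 1: Split 4:2, second share = 478 * 2/6 = 478/3
Step 2: Split 1:4, second share = 478/3 * 4/5 = 1912/15
Final result = 1912/15

1912/15


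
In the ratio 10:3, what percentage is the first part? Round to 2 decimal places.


Total parts = 10 + 3 = 13
First part fraction = 10/13
Percentage = (10/13) * 100
= 0.769231 * 100
= 76.92%

76.92


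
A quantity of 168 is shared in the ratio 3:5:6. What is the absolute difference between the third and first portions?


Total parts = 3 + 5 + 6 = 14
Value per part = 168 / 14 = 12
Shares: 3*12=36, 5*12=60, 6*12=72
Third share = 72, first share = 36
Difference = |72 - 36| = 36

36


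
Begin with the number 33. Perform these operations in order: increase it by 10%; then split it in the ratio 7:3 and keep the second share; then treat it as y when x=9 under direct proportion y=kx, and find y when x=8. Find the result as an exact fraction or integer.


Start with 33.
Step 1: Increase by 10%: 33 * 110/100 = 363/10
Step 2: Split 7:3, second share = 363/10 * 3/10 = 1089/100
Step 3: Direct prop: k = (1089/100)/9; new y = k*8 = 1089/100*8/9 = 242/25
Final result = 242/25

242/25


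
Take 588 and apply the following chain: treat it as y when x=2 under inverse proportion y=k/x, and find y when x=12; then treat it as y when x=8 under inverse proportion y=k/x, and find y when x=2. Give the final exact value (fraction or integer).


Start with 588.
Step 1: Inverse prop: k = (588)*2; new y = k/12 = 588*2/12 = 98
Step 2: Inverse prop: k = (98)*8; new y = k/2 = 98*8/2 = 392
Final result = 392

392


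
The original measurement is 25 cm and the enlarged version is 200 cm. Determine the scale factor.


Original length = 25 cm
Scaled length = 200 cm
Scale factor = 200 / 25
= 8

8


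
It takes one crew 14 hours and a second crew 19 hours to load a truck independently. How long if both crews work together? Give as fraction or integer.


Rate of A = 1/14 job per hour
Rate of B = 1/19 job per hour
Combined rate = 1/14 + 1/19
Find common denominator: (19 + 14)/(14*19) = 33/266
Combined rate = 33/266 job per hour
Time together = 1 / (33/266) = 266/33 hours

266/33


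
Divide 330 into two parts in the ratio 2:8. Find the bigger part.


Total parts = 2 + 8 = 10
Value per part = 330 / 10 = 33
First share = 2 * 33 = 66
Second share = 8 * 33 = 264
Larger share = 264

264


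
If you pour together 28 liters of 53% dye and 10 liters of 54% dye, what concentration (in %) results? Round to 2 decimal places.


Solute in mixture 1 = 53% of 28 L = 28*53/100 = 371/25 L
Solute in mixture 2 = 54% of 10 L = 10*54/100 = 27/5 L
Total solute = 371/25 + 27/5 = 506/25 L
Total volume = 28 + 10 = 38 L
Final concentration = 506/25/38 * 100 = 53.26%

53.26


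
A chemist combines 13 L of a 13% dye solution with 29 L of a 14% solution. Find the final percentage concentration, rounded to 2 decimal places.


Solute in mixture 1 = 13% of 13 L = 13*13/100 = 169/100 L
Solute in mixture 2 = 14% of 29 L = 29*14/100 = 203/50 L
Total solute = 169/100 + 203/50 = 23/4 L
Total volume = 13 + 29 = 42 L
Final concentration = 23/4/42 * 100 = 13.69%

13.69


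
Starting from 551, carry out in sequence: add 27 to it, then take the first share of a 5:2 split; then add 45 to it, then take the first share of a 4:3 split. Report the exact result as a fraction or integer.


Start with 551.
Step 1: Add 27: 551+27=578; split 5:2 first = 578*5/7 = 2890/7
Step 2: Add 45: 2890/7+45=3205/7; split 4:3 first = 3205/7*4/7 = 12820/49
Final result = 12820/49

12820/49


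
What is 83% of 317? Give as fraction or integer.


Compute 83% of 317
Convert percentage: 83% = 83/100
Multiply: 317 * 83/100
= 26311/100
= 26311/100

26311/100


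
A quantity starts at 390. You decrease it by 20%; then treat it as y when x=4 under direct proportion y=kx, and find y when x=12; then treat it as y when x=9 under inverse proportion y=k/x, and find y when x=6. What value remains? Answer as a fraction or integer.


Start with 390.
Step 1: Decrease by 20%: 390 * 80/100 = 312
Step 2: Direct prop: k = (312)/4; new y = k*12 = 312*12/4 = 936
Step 3: Inverse prop: k = (936)*9; new y = k/6 = 936*9/6 = 1404
Final result = 1404

1404


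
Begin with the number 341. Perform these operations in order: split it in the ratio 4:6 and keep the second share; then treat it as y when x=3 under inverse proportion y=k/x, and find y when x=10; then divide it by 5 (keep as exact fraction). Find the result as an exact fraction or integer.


Start with 341.
Step 1: Split 4:6, second share = 341 * 6/10 = 1023/5
Step 2: Inverse prop: k = (1023/5)*3; new y = k/10 = 1023/5*3/10 = 3069/50
Step 3: Divide by 5: 3069/50 / 5 = 3069/250
Final result = 3069/250

3069/250


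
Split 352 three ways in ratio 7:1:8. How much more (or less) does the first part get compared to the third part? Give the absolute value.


Total parts = 7 + 1 + 8 = 16
Value per part = 352 / 16 = 22
Shares: 7*22=154, 1*22=22, 8*22=176
First share = 154, third share = 176
Difference = |154 - 176| = 22

22


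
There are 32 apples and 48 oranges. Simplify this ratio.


Find GCD(32, 48)
GCD = 16
Divide both by 16: 32/16 = 2, 48/16 = 3
Simplified ratio = 2:3

2:3


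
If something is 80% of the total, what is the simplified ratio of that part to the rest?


Part = 80%, Remainder = 20%
Ratio = 80:20
GCD(80, 20) = 20
Simplify: 4:1 = 4:1

4:1


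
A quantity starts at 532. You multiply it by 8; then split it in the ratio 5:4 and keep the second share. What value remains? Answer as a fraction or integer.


Start with 532.
Step 1: Multiply by 8: 532 * 8 = 4256
Step 2: Split 5:4, second share = 4256 * 4/9 = 17024/9
Final result = 17024/9

17024/9


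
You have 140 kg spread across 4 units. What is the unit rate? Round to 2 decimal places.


Total kg = 140
Number of units = 4
Unit rate = 140 / 4
= 35 kg per unit

35


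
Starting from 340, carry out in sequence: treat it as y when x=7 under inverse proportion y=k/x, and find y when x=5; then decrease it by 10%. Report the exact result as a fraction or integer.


Start with 340.
Step 1: Inverse prop: k = (340)*7; new y = k/5 = 340*7/5 = 476
Step 2: Decrease by 10%: 476 * 90/100 = 2142/5
Final result = 2142/5

2142/5


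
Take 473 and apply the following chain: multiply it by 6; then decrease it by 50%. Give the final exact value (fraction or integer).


Start with 473.
Step 1: Multiply by 6: 473 * 6 = 2838
Step 2: Decrease by 50%: 2838 * 50/100 = 1419
Final result = 1419

1419


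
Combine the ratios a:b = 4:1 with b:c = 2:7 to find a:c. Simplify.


Given a:b = 4:1 and b:c = 2:7
Make b consistent. Multiply first ratio by 2: a:b = 8:2
Multiply second ratio by 1: b:c = 2:7
Now b = 2 in both, so a:b:c = 8:2:7
Therefore a:c = 8:7
Simplify by GCD: a:c = 8:7

8:7


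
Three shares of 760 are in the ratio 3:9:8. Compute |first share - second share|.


Total parts = 3 + 9 + 8 = 20
Value per part = 760 / 20 = 38
Shares: 3*38=114, 9*38=342, 8*38=304
First share = 114, second share = 342
Difference = |114 - 342| = 228

228


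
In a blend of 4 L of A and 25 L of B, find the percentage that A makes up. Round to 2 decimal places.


Volume of A = 4 L
Volume of B = 25 L
Total volume = 4 + 25 = 29 L
Percentage of A = (4/29) * 100
= 13.79%

13.79


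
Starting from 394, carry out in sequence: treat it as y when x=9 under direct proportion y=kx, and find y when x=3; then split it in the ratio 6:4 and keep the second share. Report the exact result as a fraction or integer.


Start with 394.
Step 1: Direct prop: k = (394)/9; new y = k*3 = 394*3/9 = 394/3
Step 2: Split 6:4, second share = 394/3 * 4/10 = 788/15
Final result = 788/15

788/15


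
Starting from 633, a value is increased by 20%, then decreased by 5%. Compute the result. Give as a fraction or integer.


Start: 633
Step 1: increase by 20% => multiply by 120/100
  633 * 120/100 = 3798/5
Step 2: decrease by 5% => multiply by 95/100
  3798/5 * 95/100 = 36081/50
Final value = 36081/50

36081/50


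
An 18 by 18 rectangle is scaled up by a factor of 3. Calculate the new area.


Original dimensions: 18 x 18
Enlargement factor = 3
New width = 18 * 3 = 54
New height = 18 * 3 = 54
New area = 54 * 54 = 2916

2916


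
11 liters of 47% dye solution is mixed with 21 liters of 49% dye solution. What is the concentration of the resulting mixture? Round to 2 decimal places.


Solute in mixture 1 = 47% of 11 L = 11*47/100 = 517/100 L
Solute in mixture 2 = 49% of 21 L = 21*49/100 = 1029/100 L
Total solute = 517/100 + 1029/100 = 773/50 L
Total volume = 11 + 21 = 32 L
Final concentration = 773/50/32 * 100 = 48.31%

48.31


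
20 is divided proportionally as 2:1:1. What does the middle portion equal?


Ratio = 2:1:1
Total parts = 2 + 1 + 1 = 4
Value per part = 20 / 4 = 5
First share = 2 * 5 = 10
Middle share = 1 * 5 = 5
Third share = 1 * 5 = 5

5


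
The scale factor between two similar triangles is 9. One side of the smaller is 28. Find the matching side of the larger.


Similar triangles have proportional sides
Scale factor = 9
Smaller side = 28
Corresponding larger side = 28 * 9
= 252

252


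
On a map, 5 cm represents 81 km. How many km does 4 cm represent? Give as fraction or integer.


Map scale: 5 cm = 81 km
Measured distance on map = 4 cm
Set up proportion: 4 * 81 / 5
= 324 / 5
= 324/5 km

324/5


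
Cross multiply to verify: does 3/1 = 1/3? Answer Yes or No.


Cross multiply to check 3/1 = 1/3
Left cross product: 3 * 3 = 9
Right cross product: 1 * 1 = 1
9 != 1
Not equal, so proportions differ => No

No


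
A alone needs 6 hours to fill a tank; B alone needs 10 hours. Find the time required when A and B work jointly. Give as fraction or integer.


Rate of A = 1/6 job per hour
Rate of B = 1/10 job per hour
Combined rate = 1/6 + 1/10
Find common denominator: (10 + 6)/(6*10) = 16/60
Combined rate = 4/15 job per hour
Time together = 1 / (4/15) = 15/4 hours

15/4


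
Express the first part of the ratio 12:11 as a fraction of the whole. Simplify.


Total parts = 12 + 11 = 23
First part fraction = 12/23
Simplify: 12/23 = 12/23

12/23


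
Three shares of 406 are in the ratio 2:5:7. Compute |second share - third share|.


Total parts = 2 + 5 + 7 = 14
Value per part = 406 / 14 = 29
Shares: 2*29=58, 5*29=145, 7*29=203
Second share = 145, third share = 203
Difference = |145 - 203| = 58

58


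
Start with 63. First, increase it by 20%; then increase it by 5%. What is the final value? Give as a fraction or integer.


Start with 63.
Step 1: Increase by 20%: 63 * 120/100 = 378/5
Step 2: Increase by 5%: 378/5 * 105/100 = 3969/50
Final result = 3969/50

3969/50


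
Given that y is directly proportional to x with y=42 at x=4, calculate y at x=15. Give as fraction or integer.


Direct proportion: y = kx
Find k: k = 42/4 = 21/2
Compute y at x=15: y = 21/2 * 15
y = 315/2

315/2


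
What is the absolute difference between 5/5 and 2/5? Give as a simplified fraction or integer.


Simplify: 5/5 = 1 and 2/5 = 2/5
Find common denominator: LCD = 5
Convert: 5/5 and 2/5
Difference = |5 - 2|/5 = 3/5
Simplified = 3/5

3/5


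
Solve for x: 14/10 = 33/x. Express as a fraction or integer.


Setting up: 14/10 = 33/x
Cross multiply: 14 * x = 10 * 33
14x = 330
x = 330/14
x = 165/7

165/7


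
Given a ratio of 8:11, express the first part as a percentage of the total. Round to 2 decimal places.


Total parts = 8 + 11 = 19
First part fraction = 8/19
Percentage = (8/19) * 100
= 0.421053 * 100
= 42.11%

42.11


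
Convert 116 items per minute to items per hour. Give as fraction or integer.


Converting from per minute to per hour
Rate = 116 items per minute
Multiply by 60: 116 * 60
= 6960 items per hour

6960


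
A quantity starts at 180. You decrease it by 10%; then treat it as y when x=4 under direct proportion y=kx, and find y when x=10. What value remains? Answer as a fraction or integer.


Start with 180.
Step 1: Decrease by 10%: 180 * 90/100 = 162
Step 2: Direct prop: k = (162)/4; new y = k*10 = 162*10/4 = 405
Final result = 405

405


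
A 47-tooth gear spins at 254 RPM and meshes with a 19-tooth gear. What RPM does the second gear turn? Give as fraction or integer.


Gear ratio: teeth_A * RPM_A = teeth_B * RPM_B
47 * 254 = 19 * RPM_B
11938 = 19 * RPM_B
RPM_B = 11938 / 19
RPM_B = 11938/19

11938/19


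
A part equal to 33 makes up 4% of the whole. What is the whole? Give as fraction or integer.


Given: 33 is 4% of the whole
Set up: 33 = 4/100 * whole
whole = 33 * 100 / 4
whole = 3300 / 4
whole = 825

825


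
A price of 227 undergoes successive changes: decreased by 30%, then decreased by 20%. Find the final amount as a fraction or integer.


Start: 227
Step 1: decrease by 30% => multiply by 70/100
  227 * 70/100 = 1589/10
Step 2: decrease by 20% => multiply by 80/100
  1589/10 * 80/100 = 3178/25
Final value = 3178/25

3178/25


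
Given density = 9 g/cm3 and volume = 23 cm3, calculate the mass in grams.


Using mass = density * volume
Density = 9 g/cm3
Volume = 23 cm3
Mass = 9 * 23
= 207 g

207


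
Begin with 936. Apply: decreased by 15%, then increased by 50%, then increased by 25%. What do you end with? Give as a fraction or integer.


Start: 936
Step 1: decrease by 15% => multiply by 85/100
  936 * 85/100 = 3978/5
Step 2: increase by 50% => multiply by 150/100
  3978/5 * 150/100 = 5967/5
Step 3: increase by 25% => multiply by 125/100
  5967/5 * 125/100 = 5967/4
Final value = 5967/4

5967/4


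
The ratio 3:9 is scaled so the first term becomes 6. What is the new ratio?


Original ratio: 3:9
First term target: 6
Scale factor = 6 / 3 = 2
Multiply second term: 9 * 2 = 18
Equivalent ratio = 6:18

6:18


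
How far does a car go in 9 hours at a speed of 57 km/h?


Using distance = speed * time
Speed = 57 km/h
Time = 9 hours
Distance = 57 * 9
= 513 km

513


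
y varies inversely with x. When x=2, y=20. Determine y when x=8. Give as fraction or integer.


Inverse proportion: y = k/x
Find k: k = 2 * 20 = 40
Compute y at x=8: y = 40/8
y = 5

5


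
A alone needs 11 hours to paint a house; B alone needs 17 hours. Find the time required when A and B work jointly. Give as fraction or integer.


Rate of A = 1/11 job per hour
Rate of B = 1/17 job per hour
Combined rate = 1/11 + 1/17
Find common denominator: (17 + 11)/(11*17) = 28/187
Combined rate = 28/187 job per hour
Time together = 1 / (28/187) = 187/28 hours

187/28


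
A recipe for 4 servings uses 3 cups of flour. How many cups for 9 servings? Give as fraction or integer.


Original: 3 cups for 4 servings
Target servings = 9
Scaling factor = 9/4
New amount = 3 * 9/4
= 27/4
= 27/4 cups

27/4


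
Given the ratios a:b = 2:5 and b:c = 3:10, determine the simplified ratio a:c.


Given a:b = 2:5 and b:c = 3:10
Make b consistent. Multiply first ratio by 3: a:b = 6:15
Multiply second ratio by 5: b:c = 15:50
Now b = 15 in both, so a:b:c = 6:15:50
Therefore a:c = 6:50
Simplify by GCD: a:c = 3:25

3:25


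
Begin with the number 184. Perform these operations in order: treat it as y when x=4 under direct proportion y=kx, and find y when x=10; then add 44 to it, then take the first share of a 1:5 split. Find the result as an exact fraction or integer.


Start with 184.
Step 1: Direct prop: k = (184)/4; new y = k*10 = 184*10/4 = 460
Step 2: Add 44: 460+44=504; split 1:5 first = 504*1/6 = 84
Final result = 84

84


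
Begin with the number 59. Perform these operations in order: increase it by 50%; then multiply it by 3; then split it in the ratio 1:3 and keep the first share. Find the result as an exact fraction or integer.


Start with 59.
Step 1: Increase by 50%: 59 * 150/100 = 177/2
Step 2: Multiply by 3: 177/2 * 3 = 531/2
Step 3: Split 1:3, first share = 531/2 * 1/4 = 531/8
Final result = 531/8

531/8


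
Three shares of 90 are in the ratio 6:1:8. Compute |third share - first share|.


Total parts = 6 + 1 + 8 = 15
Value per part = 90 / 15 = 6
Shares: 6*6=36, 1*6=6, 8*6=48
Third share = 48, first share = 36
Difference = |48 - 36| = 12

12


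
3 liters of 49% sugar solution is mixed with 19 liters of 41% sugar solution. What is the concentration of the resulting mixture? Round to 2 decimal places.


Solute in mixture 1 = 49% of 3 L = 3*49/100 = 147/100 L
Solute in mixture 2 = 41% of 19 L = 19*41/100 = 779/100 L
Total solute = 147/100 + 779/100 = 463/50 L
Total volume = 3 + 19 = 22 L
Final concentration = 463/50/22 * 100 = 42.09%

42.09


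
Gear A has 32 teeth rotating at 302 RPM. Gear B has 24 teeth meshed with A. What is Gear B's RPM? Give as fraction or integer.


Gear ratio: teeth_A * RPM_A = teeth_B * RPM_B
32 * 302 = 24 * RPM_B
9664 = 24 * RPM_B
RPM_B = 9664 / 24
RPM_B = 1208/3

1208/3


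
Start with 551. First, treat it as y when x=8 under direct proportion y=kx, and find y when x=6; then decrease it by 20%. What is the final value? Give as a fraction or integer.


Start with 551.
Step 1: Direct prop: k = (551)/8; new y = k*6 = 551*6/8 = 1653/4
Step 2: Decrease by 20%: 1653/4 * 80/100 = 1653/5
Final result = 1653/5

1653/5


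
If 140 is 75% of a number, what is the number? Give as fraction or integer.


Given: 140 is 75% of the whole
Set up: 140 = 75/100 * whole
whole = 140 * 100 / 75
whole = 14000 / 75
whole = 560/3

560/3


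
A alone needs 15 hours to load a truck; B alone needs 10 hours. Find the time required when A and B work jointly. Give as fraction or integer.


Rate of A = 1/15 job per hour
Rate of B = 1/10 job per hour
Combined rate = 1/15 + 1/10
Find common denominator: (10 + 15)/(15*10) = 25/150
Combined rate = 1/6 job per hour
Time together = 1 / (1/6) = 6 hours

6


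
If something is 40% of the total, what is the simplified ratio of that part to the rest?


Part = 40%, Remainder = 60%
Ratio = 40:60
GCD(40, 60) = 20
Simplify: 2:3 = 2:3

2:3


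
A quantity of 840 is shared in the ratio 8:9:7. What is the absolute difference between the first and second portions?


Total parts = 8 + 9 + 7 = 24
Value per part = 840 / 24 = 35
Shares: 8*35=280, 9*35=315, 7*35=245
First share = 280, second share = 315
Difference = |280 - 315| = 35

35


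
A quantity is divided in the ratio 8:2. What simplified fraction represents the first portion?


Total parts = 8 + 2 = 10
First part fraction = 8/10
Simplify: 8/10 = 4/5

4/5


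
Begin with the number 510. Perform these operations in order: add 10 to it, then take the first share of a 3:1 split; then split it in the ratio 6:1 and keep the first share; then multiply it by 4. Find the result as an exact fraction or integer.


Start with 510.
Step 1: Add 10: 510+10=520; split 3:1 first = 520*3/4 = 390
Step 2: Split 6:1, first share = 390 * 6/7 = 2340/7
Step 3: Multiply by 4: 2340/7 * 4 = 9360/7
Final result = 9360/7

9360/7


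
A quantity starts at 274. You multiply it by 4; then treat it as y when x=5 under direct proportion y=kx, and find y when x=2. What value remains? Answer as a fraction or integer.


Start with 274.
Step 1: Multiply by 4: 274 * 4 = 1096
Step 2: Direct prop: k = (1096)/5; new y = k*2 = 1096*2/5 = 2192/5
Final result = 2192/5

2192/5


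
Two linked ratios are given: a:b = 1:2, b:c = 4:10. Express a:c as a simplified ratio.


Given a:b = 1:2 and b:c = 4:10
Make b consistent. Multiply first ratio by 4: a:b = 4:8
Multiply second ratio by 2: b:c = 8:20
Now b = 8 in both, so a:b:c = 4:8:20
Therefore a:c = 4:20
Simplify by GCD: a:c = 1:5

1:5


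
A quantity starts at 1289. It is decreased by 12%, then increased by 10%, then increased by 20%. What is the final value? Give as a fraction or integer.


Start: 1289
Step 1: decrease by 12% => multiply by 88/100
  1289 * 88/100 = 28358/25
Step 2: increase by 10% => multiply by 110/100
  28358/25 * 110/100 = 155969/125
Step 3: increase by 20% => multiply by 120/100
  155969/125 * 120/100 = 935814/625
Final value = 935814/625

935814/625


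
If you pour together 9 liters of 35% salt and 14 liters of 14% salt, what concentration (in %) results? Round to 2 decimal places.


Solute in mixture 1 = 35% of 9 L = 9*35/100 = 63/20 L
Solute in mixture 2 = 14% of 14 L = 14*14/100 = 49/25 L
Total solute = 63/20 + 49/25 = 511/100 L
Total volume = 9 + 14 = 23 L
Final concentration = 511/100/23 * 100 = 22.22%

22.22


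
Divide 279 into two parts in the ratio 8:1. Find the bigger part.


Total parts = 8 + 1 = 9
Value per part = 279 / 9 = 31
First share = 8 * 31 = 248
Second share = 1 * 31 = 31
Larger share = 248

248


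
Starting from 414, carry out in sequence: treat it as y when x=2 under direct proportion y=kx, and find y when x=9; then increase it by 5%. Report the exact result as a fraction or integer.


Start with 414.
Step 1: Direct prop: k = (414)/2; new y = k*9 = 414*9/2 = 1863
Step 2: Increase by 5%: 1863 * 105/100 = 39123/20
Final result = 39123/20

39123/20


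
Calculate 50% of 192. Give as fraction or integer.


Compute 50% of 192
Convert percentage: 50% = 50/100
Multiply: 192 * 50/100
= 9600/100
= 96

96


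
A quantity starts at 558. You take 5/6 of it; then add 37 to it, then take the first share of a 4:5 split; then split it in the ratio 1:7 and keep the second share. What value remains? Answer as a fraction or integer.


Start with 558.
Step 1: Take 5/6: 558 * 5/6 = 465
Step 2: Add 37: 465+37=502; split 4:5 first = 502*4/9 = 2008/9
Step 3: Split 1:7, second share = 2008/9 * 7/8 = 1757/9
Final result = 1757/9

1757/9


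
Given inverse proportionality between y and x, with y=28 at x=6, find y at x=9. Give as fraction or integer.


Inverse proportion: y = k/x
Find k: k = 6 * 28 = 168
Compute y at x=9: y = 168/9
y = 56/3

56/3


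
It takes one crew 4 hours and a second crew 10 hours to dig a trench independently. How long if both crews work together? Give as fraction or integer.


Rate of A = 1/4 job per hour
Rate of B = 1/10 job per hour
Combined rate = 1/4 + 1/10
Find common denominator: (10 + 4)/(4*10) = 14/40
Combined rate = 7/20 job per hour
Time together = 1 / (7/20) = 20/7 hours

20/7


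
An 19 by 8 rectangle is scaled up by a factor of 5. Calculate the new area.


Original dimensions: 19 x 8
Enlargement factor = 5
New width = 19 * 5 = 95
New height = 8 * 5 = 40
New area = 95 * 40 = 3800

3800


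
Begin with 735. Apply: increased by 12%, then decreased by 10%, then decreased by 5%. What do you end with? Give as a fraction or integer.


Start: 735
Step 1: increase by 12% => multiply by 112/100
  735 * 112/100 = 4116/5
Step 2: decrease by 10% => multiply by 90/100
  4116/5 * 90/100 = 18522/25
Step 3: decrease by 5% => multiply by 95/100
  18522/25 * 95/100 = 175959/250
Final value = 175959/250

175959/250


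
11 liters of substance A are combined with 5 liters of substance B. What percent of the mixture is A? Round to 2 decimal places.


Volume of A = 11 L
Volume of B = 5 L
Total volume = 11 + 5 = 16 L
Percentage of A = (11/16) * 100
= 68.75%

68.75


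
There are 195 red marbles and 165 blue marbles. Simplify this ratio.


Find GCD(195, 165)
GCD = 15
Divide both by 15: 195/15 = 13, 165/15 = 11
Simplified ratio = 13:11

13:11
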